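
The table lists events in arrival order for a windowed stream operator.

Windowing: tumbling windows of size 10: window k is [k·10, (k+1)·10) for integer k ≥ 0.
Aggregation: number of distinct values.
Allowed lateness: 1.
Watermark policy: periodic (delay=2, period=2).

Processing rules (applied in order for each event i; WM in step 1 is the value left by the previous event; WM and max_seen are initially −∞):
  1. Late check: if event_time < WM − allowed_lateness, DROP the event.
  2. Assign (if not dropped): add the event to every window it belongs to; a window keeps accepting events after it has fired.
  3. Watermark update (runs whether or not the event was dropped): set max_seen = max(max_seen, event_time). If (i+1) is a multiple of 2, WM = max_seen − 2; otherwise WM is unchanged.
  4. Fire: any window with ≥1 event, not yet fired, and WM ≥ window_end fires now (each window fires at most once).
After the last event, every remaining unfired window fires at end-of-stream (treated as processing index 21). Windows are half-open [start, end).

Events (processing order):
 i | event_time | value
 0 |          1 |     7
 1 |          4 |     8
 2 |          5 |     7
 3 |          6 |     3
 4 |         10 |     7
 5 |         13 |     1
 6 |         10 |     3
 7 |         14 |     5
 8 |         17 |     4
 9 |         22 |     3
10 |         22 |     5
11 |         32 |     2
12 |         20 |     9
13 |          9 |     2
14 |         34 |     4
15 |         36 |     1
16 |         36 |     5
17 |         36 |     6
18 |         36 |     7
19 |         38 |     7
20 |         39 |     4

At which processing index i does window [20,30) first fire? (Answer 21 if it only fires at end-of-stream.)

i=0 t=1 v=7: → [0,10); WM=−∞
i=1 t=4 v=8: → [0,10); WM=2
i=2 t=5 v=7: → [0,10); WM=2
i=3 t=6 v=3: → [0,10); WM=4
i=4 t=10 v=7: → [10,20); WM=4
i=5 t=13 v=1: → [10,20); WM=11; [0,10) fires=3
i=6 t=10 v=3: → [10,20); WM=11
i=7 t=14 v=5: → [10,20); WM=12
i=8 t=17 v=4: → [10,20); WM=12
i=9 t=22 v=3: → [20,30); WM=20; [10,20) fires=5
i=10 t=22 v=5: → [20,30); WM=20
i=11 t=32 v=2: → [30,40); WM=30; [20,30) fires=2
i=12 t=20 v=9: DROP (t<30-1); WM=30
i=13 t=9 v=2: DROP (t<30-1); WM=30
i=14 t=34 v=4: → [30,40); WM=30
i=15 t=36 v=1: → [30,40); WM=34
i=16 t=36 v=5: → [30,40); WM=34
i=17 t=36 v=6: → [30,40); WM=34
i=18 t=36 v=7: → [30,40); WM=34
i=19 t=38 v=7: → [30,40); WM=36
i=20 t=39 v=4: → [30,40); WM=36

11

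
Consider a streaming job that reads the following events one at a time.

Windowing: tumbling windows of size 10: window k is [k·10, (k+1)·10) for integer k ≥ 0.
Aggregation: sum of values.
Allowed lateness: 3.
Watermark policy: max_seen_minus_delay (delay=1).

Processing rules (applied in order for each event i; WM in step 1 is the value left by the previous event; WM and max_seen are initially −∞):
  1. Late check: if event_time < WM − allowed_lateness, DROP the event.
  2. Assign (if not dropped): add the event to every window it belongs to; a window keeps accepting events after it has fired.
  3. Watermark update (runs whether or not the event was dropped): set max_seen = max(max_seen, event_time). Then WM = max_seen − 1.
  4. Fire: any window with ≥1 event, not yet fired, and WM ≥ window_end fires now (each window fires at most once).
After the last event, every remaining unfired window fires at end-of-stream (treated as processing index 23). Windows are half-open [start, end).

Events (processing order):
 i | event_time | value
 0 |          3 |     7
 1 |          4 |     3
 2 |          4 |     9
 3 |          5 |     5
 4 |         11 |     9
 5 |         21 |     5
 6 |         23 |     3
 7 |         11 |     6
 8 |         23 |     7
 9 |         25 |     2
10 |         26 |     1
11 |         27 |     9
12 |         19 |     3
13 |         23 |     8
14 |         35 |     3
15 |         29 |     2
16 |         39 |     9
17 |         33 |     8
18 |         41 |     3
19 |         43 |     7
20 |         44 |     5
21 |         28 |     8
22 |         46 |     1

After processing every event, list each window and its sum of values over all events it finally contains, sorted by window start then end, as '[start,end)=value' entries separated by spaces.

[0,10)=24 [10,20)=9 [20,30)=35 [30,40)=12 [40,50)=16

i=0 t=3 v=7: → [0,10); WM=2
i=1 t=4 v=3: → [0,10); WM=3
i=2 t=4 v=9: → [0,10); WM=3
i=3 t=5 v=5: → [0,10); WM=4
i=4 t=11 v=9: → [10,20); WM=10; [0,10) fires=24
i=5 t=21 v=5: → [20,30); WM=20; [10,20) fires=9
i=6 t=23 v=3: → [20,30); WM=22
i=7 t=11 v=6: DROP (t<22-3); WM=22
i=8 t=23 v=7: → [20,30); WM=22
i=9 t=25 v=2: → [20,30); WM=24
i=10 t=26 v=1: → [20,30); WM=25
i=11 t=27 v=9: → [20,30); WM=26
i=12 t=19 v=3: DROP (t<26-3); WM=26
i=13 t=23 v=8: → [20,30); WM=26
i=14 t=35 v=3: → [30,40); WM=34; [20,30) fires=35
i=15 t=29 v=2: DROP (t<34-3); WM=34
i=16 t=39 v=9: → [30,40); WM=38
i=17 t=33 v=8: DROP (t<38-3); WM=38
i=18 t=41 v=3: → [40,50); WM=40; [30,40) fires=12
i=19 t=43 v=7: → [40,50); WM=42
i=20 t=44 v=5: → [40,50); WM=43
i=21 t=28 v=8: DROP (t<43-3); WM=43
i=22 t=46 v=1: → [40,50); WM=45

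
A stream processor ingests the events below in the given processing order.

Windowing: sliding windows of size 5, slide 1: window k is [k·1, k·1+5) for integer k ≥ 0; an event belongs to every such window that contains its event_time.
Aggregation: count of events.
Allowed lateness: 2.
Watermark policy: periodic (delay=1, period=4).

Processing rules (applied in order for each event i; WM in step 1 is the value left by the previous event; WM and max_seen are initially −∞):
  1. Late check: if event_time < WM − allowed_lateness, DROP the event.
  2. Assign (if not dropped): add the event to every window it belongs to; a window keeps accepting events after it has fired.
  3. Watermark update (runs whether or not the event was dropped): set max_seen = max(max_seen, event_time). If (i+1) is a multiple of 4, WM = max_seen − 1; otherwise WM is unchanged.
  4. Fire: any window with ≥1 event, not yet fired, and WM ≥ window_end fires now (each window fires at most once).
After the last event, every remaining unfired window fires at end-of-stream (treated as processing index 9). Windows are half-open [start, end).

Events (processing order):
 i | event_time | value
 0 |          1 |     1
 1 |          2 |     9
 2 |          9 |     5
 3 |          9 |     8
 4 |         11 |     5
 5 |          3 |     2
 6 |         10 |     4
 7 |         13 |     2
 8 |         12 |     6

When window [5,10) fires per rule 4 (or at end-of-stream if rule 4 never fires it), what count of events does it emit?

i=0 t=1 v=1: → [1,6),[0,5); WM=−∞
i=1 t=2 v=9: → [2,7),[1,6),[0,5); WM=−∞
i=2 t=9 v=5: → [9,14),[8,13),[7,12),[6,11),[5,10); WM=−∞
i=3 t=9 v=8: → [9,14),[8,13),[7,12),[6,11),[5,10); WM=8; [0,5) fires=2 [1,6) fires=2 [2,7) fires=1
i=4 t=11 v=5: → [11,16),[10,15),[9,14),[8,13),[7,12); WM=8
i=5 t=3 v=2: DROP (t<8-2); WM=8
i=6 t=10 v=4: → [10,15),[9,14),[8,13),[7,12),[6,11); WM=8
i=7 t=13 v=2: → [13,18),[12,17),[11,16),[10,15),[9,14); WM=12; [5,10) fires=2 [6,11) fires=3 [7,12) fires=4
i=8 t=12 v=6: → [12,17),[11,16),[10,15),[9,14),[8,13); WM=12

2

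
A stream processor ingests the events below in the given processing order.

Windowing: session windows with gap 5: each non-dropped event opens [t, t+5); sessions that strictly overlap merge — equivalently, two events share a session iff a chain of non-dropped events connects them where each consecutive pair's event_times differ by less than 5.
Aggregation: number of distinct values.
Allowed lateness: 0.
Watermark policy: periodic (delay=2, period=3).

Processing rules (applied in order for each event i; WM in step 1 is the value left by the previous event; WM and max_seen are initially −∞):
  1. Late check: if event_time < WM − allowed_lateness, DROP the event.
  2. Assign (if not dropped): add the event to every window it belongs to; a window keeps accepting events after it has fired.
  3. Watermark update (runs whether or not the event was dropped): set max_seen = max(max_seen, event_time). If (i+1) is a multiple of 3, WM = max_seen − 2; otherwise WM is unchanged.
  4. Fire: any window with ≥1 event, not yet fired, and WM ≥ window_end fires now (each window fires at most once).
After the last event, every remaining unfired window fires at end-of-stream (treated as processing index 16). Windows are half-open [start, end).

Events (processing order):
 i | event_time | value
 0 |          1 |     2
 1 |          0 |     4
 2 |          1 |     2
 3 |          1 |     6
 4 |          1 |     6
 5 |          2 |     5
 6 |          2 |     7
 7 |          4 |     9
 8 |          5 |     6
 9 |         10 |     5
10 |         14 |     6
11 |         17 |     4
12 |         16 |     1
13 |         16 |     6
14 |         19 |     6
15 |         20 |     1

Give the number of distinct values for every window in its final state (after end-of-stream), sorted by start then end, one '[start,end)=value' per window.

i=0 t=1 v=2: → [1,6); WM=−∞
i=1 t=0 v=4: → [0,6); WM=−∞
i=2 t=1 v=2: → [0,6); WM=-1
i=3 t=1 v=6: → [0,6); WM=-1
i=4 t=1 v=6: → [0,6); WM=-1
i=5 t=2 v=5: → [0,7); WM=0
i=6 t=2 v=7: → [0,7); WM=0
i=7 t=4 v=9: → [0,9); WM=0
i=8 t=5 v=6: → [0,10); WM=3
i=9 t=10 v=5: → [10,15); WM=3
i=10 t=14 v=6: → [10,19); WM=3
i=11 t=17 v=4: → [10,22); WM=15
i=12 t=16 v=1: → [10,22); WM=15
i=13 t=16 v=6: → [10,22); WM=15
i=14 t=19 v=6: → [10,24); WM=17
i=15 t=20 v=1: → [10,25); WM=17

[0,10)=6 [10,25)=4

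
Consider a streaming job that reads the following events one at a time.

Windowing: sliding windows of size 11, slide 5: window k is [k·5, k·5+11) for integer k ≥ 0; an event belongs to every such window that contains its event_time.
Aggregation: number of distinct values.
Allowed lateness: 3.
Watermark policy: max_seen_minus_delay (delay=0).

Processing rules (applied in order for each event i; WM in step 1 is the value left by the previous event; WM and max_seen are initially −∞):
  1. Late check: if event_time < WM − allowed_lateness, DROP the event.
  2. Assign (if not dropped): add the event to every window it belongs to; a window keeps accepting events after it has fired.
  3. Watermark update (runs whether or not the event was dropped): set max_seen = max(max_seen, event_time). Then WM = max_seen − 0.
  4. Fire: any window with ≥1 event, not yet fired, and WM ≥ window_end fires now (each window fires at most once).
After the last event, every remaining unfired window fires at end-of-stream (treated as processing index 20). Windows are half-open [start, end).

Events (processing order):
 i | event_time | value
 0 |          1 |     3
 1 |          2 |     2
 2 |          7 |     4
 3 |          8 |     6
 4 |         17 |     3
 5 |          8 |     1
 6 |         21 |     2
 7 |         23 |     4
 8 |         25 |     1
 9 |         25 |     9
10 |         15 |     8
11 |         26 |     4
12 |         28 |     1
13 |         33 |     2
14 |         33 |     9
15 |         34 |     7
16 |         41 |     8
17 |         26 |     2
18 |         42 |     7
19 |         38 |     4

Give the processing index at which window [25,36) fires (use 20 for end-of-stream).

i=0 t=1 v=3: → [0,11); WM=1
i=1 t=2 v=2: → [0,11); WM=2
i=2 t=7 v=4: → [5,16),[0,11); WM=7
i=3 t=8 v=6: → [5,16),[0,11); WM=8
i=4 t=17 v=3: → [15,26),[10,21); WM=17; [0,11) fires=4 [5,16) fires=2
i=5 t=8 v=1: DROP (t<17-3); WM=17
i=6 t=21 v=2: → [20,31),[15,26); WM=21; [10,21) fires=1
i=7 t=23 v=4: → [20,31),[15,26); WM=23
i=8 t=25 v=1: → [25,36),[20,31),[15,26); WM=25
i=9 t=25 v=9: → [25,36),[20,31),[15,26); WM=25
i=10 t=15 v=8: DROP (t<25-3); WM=25
i=11 t=26 v=4: → [25,36),[20,31); WM=26; [15,26) fires=5
i=12 t=28 v=1: → [25,36),[20,31); WM=28
i=13 t=33 v=2: → [30,41),[25,36); WM=33; [20,31) fires=4
i=14 t=33 v=9: → [30,41),[25,36); WM=33
i=15 t=34 v=7: → [30,41),[25,36); WM=34
i=16 t=41 v=8: → [40,51),[35,46); WM=41; [25,36) fires=5 [30,41) fires=3
i=17 t=26 v=2: DROP (t<41-3); WM=41
i=18 t=42 v=7: → [40,51),[35,46); WM=42
i=19 t=38 v=4: DROP (t<42-3); WM=42

16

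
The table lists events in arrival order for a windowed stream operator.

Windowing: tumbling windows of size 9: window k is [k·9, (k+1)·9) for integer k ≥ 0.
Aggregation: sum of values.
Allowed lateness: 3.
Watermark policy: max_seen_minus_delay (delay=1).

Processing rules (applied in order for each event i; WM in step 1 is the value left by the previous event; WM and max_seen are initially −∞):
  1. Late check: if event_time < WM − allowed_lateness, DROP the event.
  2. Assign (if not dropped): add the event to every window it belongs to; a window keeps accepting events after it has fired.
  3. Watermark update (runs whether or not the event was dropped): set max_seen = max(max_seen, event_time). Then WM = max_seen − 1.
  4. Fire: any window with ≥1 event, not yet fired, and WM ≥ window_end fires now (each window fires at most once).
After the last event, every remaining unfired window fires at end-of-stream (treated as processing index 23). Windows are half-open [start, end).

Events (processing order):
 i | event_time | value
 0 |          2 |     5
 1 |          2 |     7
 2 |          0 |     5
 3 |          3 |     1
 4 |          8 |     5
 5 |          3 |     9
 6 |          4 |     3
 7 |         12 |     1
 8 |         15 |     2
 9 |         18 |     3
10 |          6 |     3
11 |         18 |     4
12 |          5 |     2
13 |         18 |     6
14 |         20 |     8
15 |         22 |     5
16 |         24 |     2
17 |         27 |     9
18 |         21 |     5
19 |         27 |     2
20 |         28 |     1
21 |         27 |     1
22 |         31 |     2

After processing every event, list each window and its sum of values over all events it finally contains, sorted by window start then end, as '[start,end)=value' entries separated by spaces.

[0,9)=26 [9,18)=3 [18,27)=28 [27,36)=15

i=0 t=2 v=5: → [0,9); WM=1
i=1 t=2 v=7: → [0,9); WM=1
i=2 t=0 v=5: → [0,9); WM=1
i=3 t=3 v=1: → [0,9); WM=2
i=4 t=8 v=5: → [0,9); WM=7
i=5 t=3 v=9: DROP (t<7-3); WM=7
i=6 t=4 v=3: → [0,9); WM=7
i=7 t=12 v=1: → [9,18); WM=11; [0,9) fires=26
i=8 t=15 v=2: → [9,18); WM=14
i=9 t=18 v=3: → [18,27); WM=17
i=10 t=6 v=3: DROP (t<17-3); WM=17
i=11 t=18 v=4: → [18,27); WM=17
i=12 t=5 v=2: DROP (t<17-3); WM=17
i=13 t=18 v=6: → [18,27); WM=17
i=14 t=20 v=8: → [18,27); WM=19; [9,18) fires=3
i=15 t=22 v=5: → [18,27); WM=21
i=16 t=24 v=2: → [18,27); WM=23
i=17 t=27 v=9: → [27,36); WM=26
i=18 t=21 v=5: DROP (t<26-3); WM=26
i=19 t=27 v=2: → [27,36); WM=26
i=20 t=28 v=1: → [27,36); WM=27; [18,27) fires=28
i=21 t=27 v=1: → [27,36); WM=27
i=22 t=31 v=2: → [27,36); WM=30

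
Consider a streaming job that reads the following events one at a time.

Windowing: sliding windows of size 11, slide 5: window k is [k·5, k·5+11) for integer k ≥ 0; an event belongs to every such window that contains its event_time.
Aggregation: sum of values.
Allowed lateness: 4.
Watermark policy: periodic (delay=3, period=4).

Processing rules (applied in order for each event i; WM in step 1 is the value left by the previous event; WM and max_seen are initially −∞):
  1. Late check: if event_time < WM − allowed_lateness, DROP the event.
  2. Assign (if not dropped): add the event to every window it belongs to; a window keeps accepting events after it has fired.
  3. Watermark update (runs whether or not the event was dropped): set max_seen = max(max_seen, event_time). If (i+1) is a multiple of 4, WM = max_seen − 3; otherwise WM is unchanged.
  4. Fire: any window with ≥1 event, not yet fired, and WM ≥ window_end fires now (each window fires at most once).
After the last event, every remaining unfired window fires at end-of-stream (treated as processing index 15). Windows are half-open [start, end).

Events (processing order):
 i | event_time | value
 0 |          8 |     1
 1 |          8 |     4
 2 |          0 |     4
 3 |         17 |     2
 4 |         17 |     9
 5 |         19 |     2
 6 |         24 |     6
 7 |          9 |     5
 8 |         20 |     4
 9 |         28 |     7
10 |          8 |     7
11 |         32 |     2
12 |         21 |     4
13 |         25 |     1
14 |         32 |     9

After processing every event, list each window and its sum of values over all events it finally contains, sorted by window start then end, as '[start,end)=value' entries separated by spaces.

[0,11)=9 [5,16)=5 [10,21)=17 [15,26)=24 [20,31)=18 [25,36)=19 [30,41)=11

i=0 t=8 v=1: → [5,16),[0,11); WM=−∞
i=1 t=8 v=4: → [5,16),[0,11); WM=−∞
i=2 t=0 v=4: → [0,11); WM=−∞
i=3 t=17 v=2: → [15,26),[10,21); WM=14; [0,11) fires=9
i=4 t=17 v=9: → [15,26),[10,21); WM=14
i=5 t=19 v=2: → [15,26),[10,21); WM=14
i=6 t=24 v=6: → [20,31),[15,26); WM=14
i=7 t=9 v=5: DROP (t<14-4); WM=21; [5,16) fires=5 [10,21) fires=13
i=8 t=20 v=4: → [20,31),[15,26),[10,21); WM=21
i=9 t=28 v=7: → [25,36),[20,31); WM=21
i=10 t=8 v=7: DROP (t<21-4); WM=21
i=11 t=32 v=2: → [30,41),[25,36); WM=29; [15,26) fires=23
i=12 t=21 v=4: DROP (t<29-4); WM=29
i=13 t=25 v=1: → [25,36),[20,31),[15,26); WM=29
i=14 t=32 v=9: → [30,41),[25,36); WM=29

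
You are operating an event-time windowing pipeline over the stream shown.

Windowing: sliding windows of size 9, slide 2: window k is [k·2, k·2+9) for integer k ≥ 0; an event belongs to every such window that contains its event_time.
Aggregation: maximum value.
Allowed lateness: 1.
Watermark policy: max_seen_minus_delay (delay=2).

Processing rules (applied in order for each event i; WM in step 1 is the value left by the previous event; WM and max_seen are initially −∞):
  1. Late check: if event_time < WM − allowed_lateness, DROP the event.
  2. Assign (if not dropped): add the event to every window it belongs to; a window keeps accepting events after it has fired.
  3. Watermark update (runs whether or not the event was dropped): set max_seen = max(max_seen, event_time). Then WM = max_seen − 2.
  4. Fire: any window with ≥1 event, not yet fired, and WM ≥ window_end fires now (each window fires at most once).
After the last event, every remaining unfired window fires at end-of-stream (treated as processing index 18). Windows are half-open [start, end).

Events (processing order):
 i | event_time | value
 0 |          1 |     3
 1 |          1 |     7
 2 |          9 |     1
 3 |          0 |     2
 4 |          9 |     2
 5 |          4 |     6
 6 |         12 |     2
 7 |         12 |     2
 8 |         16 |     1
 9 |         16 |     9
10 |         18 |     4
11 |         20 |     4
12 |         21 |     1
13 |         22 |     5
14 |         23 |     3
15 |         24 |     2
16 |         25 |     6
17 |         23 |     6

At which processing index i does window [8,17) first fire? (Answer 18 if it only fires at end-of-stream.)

i=0 t=1 v=3: → [0,9); WM=-1
i=1 t=1 v=7: → [0,9); WM=-1
i=2 t=9 v=1: → [8,17),[6,15),[4,13),[2,11); WM=7
i=3 t=0 v=2: DROP (t<7-1); WM=7
i=4 t=9 v=2: → [8,17),[6,15),[4,13),[2,11); WM=7
i=5 t=4 v=6: DROP (t<7-1); WM=7
i=6 t=12 v=2: → [12,21),[10,19),[8,17),[6,15),[4,13); WM=10; [0,9) fires=7
i=7 t=12 v=2: → [12,21),[10,19),[8,17),[6,15),[4,13); WM=10
i=8 t=16 v=1: → [16,25),[14,23),[12,21),[10,19),[8,17); WM=14; [2,11) fires=2 [4,13) fires=2
i=9 t=16 v=9: → [16,25),[14,23),[12,21),[10,19),[8,17); WM=14
i=10 t=18 v=4: → [18,27),[16,25),[14,23),[12,21),[10,19); WM=16; [6,15) fires=2
i=11 t=20 v=4: → [20,29),[18,27),[16,25),[14,23),[12,21); WM=18; [8,17) fires=9
i=12 t=21 v=1: → [20,29),[18,27),[16,25),[14,23); WM=19; [10,19) fires=9
i=13 t=22 v=5: → [22,31),[20,29),[18,27),[16,25),[14,23); WM=20
i=14 t=23 v=3: → [22,31),[20,29),[18,27),[16,25); WM=21; [12,21) fires=9
i=15 t=24 v=2: → [24,33),[22,31),[20,29),[18,27),[16,25); WM=22
i=16 t=25 v=6: → [24,33),[22,31),[20,29),[18,27); WM=23; [14,23) fires=9
i=17 t=23 v=6: → [22,31),[20,29),[18,27),[16,25); WM=23

11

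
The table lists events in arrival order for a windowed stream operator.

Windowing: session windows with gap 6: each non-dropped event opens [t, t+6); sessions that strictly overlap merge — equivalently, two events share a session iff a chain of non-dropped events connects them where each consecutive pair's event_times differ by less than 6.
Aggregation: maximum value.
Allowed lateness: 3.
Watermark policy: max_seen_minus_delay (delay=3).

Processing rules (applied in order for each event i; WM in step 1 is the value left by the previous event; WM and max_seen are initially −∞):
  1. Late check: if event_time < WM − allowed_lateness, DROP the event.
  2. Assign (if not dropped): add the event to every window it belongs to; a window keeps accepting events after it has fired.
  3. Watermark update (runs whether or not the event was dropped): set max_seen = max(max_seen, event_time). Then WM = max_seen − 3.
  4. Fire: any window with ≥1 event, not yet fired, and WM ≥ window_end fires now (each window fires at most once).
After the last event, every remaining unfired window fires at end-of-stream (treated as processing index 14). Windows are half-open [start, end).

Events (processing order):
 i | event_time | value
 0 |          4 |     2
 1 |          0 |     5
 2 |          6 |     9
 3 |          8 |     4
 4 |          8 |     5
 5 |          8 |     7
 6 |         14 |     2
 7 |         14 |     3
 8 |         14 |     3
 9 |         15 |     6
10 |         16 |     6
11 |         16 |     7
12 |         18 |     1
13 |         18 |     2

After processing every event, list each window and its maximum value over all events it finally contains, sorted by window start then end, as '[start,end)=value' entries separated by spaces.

[0,14)=9 [14,24)=7

i=0 t=4 v=2: → [4,10); WM=1
i=1 t=0 v=5: → [0,10); WM=1
i=2 t=6 v=9: → [0,12); WM=3
i=3 t=8 v=4: → [0,14); WM=5
i=4 t=8 v=5: → [0,14); WM=5
i=5 t=8 v=7: → [0,14); WM=5
i=6 t=14 v=2: → [14,20); WM=11
i=7 t=14 v=3: → [14,20); WM=11
i=8 t=14 v=3: → [14,20); WM=11
i=9 t=15 v=6: → [14,21); WM=12
i=10 t=16 v=6: → [14,22); WM=13
i=11 t=16 v=7: → [14,22); WM=13
i=12 t=18 v=1: → [14,24); WM=15
i=13 t=18 v=2: → [14,24); WM=15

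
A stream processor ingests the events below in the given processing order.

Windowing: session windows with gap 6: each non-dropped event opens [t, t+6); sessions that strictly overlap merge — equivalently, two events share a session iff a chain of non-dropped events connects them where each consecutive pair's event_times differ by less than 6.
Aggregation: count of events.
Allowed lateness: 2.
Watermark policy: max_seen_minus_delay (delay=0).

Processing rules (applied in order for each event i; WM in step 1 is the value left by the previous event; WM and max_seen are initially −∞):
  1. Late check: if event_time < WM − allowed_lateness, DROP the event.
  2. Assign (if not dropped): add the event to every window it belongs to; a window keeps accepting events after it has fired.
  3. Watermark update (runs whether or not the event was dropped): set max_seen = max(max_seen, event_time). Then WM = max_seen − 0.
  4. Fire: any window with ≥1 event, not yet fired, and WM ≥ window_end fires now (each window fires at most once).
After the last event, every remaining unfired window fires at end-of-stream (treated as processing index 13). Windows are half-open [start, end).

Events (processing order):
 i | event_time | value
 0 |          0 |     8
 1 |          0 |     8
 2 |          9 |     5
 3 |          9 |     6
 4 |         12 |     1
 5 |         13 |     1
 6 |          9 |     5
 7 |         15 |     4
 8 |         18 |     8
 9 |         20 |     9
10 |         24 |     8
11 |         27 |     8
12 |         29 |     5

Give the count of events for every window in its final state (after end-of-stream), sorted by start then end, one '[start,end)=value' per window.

i=0 t=0 v=8: → [0,6); WM=0
i=1 t=0 v=8: → [0,6); WM=0
i=2 t=9 v=5: → [9,15); WM=9
i=3 t=9 v=6: → [9,15); WM=9
i=4 t=12 v=1: → [9,18); WM=12
i=5 t=13 v=1: → [9,19); WM=13
i=6 t=9 v=5: DROP (t<13-2); WM=13
i=7 t=15 v=4: → [9,21); WM=15
i=8 t=18 v=8: → [9,24); WM=18
i=9 t=20 v=9: → [9,26); WM=20
i=10 t=24 v=8: → [9,30); WM=24
i=11 t=27 v=8: → [9,33); WM=27
i=12 t=29 v=5: → [9,35); WM=29

[0,6)=2 [9,35)=10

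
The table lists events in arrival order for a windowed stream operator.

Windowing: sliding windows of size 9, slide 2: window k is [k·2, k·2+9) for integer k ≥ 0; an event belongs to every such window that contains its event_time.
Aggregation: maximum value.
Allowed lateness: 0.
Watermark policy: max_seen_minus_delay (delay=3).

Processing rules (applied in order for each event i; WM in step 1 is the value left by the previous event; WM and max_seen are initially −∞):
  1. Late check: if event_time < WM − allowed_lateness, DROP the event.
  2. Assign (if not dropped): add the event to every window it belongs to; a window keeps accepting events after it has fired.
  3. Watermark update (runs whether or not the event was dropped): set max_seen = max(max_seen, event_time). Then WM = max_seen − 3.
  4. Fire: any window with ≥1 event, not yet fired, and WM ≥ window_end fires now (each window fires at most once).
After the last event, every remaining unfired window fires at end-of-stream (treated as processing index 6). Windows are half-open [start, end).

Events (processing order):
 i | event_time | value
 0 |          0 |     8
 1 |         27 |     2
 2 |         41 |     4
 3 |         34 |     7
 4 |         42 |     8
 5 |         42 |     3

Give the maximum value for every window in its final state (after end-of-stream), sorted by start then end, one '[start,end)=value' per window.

i=0 t=0 v=8: → [0,9); WM=-3
i=1 t=27 v=2: → [26,35),[24,33),[22,31),[20,29); WM=24; [0,9) fires=8
i=2 t=41 v=4: → [40,49),[38,47),[36,45),[34,43); WM=38; [20,29) fires=2 [22,31) fires=2 [24,33) fires=2 [26,35) fires=2
i=3 t=34 v=7: DROP (t<38-0); WM=38
i=4 t=42 v=8: → [42,51),[40,49),[38,47),[36,45),[34,43); WM=39
i=5 t=42 v=3: → [42,51),[40,49),[38,47),[36,45),[34,43); WM=39

[0,9)=8 [20,29)=2 [22,31)=2 [24,33)=2 [26,35)=2 [34,43)=8 [36,45)=8 [38,47)=8 [40,49)=8 [42,51)=8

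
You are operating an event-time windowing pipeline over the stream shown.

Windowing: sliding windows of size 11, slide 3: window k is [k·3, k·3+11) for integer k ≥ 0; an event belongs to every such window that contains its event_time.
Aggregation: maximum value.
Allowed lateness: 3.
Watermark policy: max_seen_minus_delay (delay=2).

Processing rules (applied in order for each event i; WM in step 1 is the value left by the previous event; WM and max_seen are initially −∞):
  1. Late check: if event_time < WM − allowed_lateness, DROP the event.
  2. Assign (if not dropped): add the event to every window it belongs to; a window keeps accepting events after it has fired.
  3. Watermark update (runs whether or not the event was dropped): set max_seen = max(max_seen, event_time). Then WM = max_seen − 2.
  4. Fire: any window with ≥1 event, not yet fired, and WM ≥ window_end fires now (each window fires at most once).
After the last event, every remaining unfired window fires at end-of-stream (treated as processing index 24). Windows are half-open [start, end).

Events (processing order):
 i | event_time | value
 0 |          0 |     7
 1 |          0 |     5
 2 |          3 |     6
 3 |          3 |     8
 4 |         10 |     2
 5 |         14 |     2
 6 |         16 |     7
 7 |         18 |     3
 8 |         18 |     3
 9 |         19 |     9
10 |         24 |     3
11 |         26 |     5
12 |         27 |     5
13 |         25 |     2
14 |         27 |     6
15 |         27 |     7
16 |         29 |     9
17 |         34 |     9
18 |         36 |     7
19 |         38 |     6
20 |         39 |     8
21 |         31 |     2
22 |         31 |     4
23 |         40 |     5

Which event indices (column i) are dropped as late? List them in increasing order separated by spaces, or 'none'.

21 22

i=0 t=0 v=7: → [0,11); WM=-2
i=1 t=0 v=5: → [0,11); WM=-2
i=2 t=3 v=6: → [3,14),[0,11); WM=1
i=3 t=3 v=8: → [3,14),[0,11); WM=1
i=4 t=10 v=2: → [9,20),[6,17),[3,14),[0,11); WM=8
i=5 t=14 v=2: → [12,23),[9,20),[6,17); WM=12; [0,11) fires=8
i=6 t=16 v=7: → [15,26),[12,23),[9,20),[6,17); WM=14; [3,14) fires=8
i=7 t=18 v=3: → [18,29),[15,26),[12,23),[9,20); WM=16
i=8 t=18 v=3: → [18,29),[15,26),[12,23),[9,20); WM=16
i=9 t=19 v=9: → [18,29),[15,26),[12,23),[9,20); WM=17; [6,17) fires=7
i=10 t=24 v=3: → [24,35),[21,32),[18,29),[15,26); WM=22; [9,20) fires=9
i=11 t=26 v=5: → [24,35),[21,32),[18,29); WM=24; [12,23) fires=9
i=12 t=27 v=5: → [27,38),[24,35),[21,32),[18,29); WM=25
i=13 t=25 v=2: → [24,35),[21,32),[18,29),[15,26); WM=25
i=14 t=27 v=6: → [27,38),[24,35),[21,32),[18,29); WM=25
i=15 t=27 v=7: → [27,38),[24,35),[21,32),[18,29); WM=25
i=16 t=29 v=9: → [27,38),[24,35),[21,32); WM=27; [15,26) fires=9
i=17 t=34 v=9: → [33,44),[30,41),[27,38),[24,35); WM=32; [18,29) fires=9 [21,32) fires=9
i=18 t=36 v=7: → [36,47),[33,44),[30,41),[27,38); WM=34
i=19 t=38 v=6: → [36,47),[33,44),[30,41); WM=36; [24,35) fires=9
i=20 t=39 v=8: → [39,50),[36,47),[33,44),[30,41); WM=37
i=21 t=31 v=2: DROP (t<37-3); WM=37
i=22 t=31 v=4: DROP (t<37-3); WM=37
i=23 t=40 v=5: → [39,50),[36,47),[33,44),[30,41); WM=38; [27,38) fires=9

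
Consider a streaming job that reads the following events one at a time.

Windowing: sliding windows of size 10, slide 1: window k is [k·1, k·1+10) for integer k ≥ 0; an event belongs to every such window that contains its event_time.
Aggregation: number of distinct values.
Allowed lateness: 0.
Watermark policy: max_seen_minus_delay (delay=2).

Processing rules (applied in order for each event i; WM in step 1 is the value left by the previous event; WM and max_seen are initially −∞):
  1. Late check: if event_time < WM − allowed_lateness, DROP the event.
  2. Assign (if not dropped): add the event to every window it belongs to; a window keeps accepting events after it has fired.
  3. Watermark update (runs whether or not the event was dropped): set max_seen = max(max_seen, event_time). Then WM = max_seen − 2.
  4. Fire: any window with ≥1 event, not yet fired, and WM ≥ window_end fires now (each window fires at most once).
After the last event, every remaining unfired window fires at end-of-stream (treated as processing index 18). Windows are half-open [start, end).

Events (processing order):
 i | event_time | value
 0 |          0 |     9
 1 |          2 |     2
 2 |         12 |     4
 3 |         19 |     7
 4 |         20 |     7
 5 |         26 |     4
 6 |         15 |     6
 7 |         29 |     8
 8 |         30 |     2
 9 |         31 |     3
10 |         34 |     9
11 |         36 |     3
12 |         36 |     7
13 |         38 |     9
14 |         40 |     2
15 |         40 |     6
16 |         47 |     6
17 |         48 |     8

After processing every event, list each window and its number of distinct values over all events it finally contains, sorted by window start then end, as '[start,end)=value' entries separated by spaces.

i=0 t=0 v=9: → [0,10); WM=-2
i=1 t=2 v=2: → [2,12),[1,11),[0,10); WM=0
i=2 t=12 v=4: → [12,22),[11,21),[10,20),[9,19),[8,18),[7,17),[6,16),[5,15),[4,14),[3,13); WM=10; [0,10) fires=2
i=3 t=19 v=7: → [19,29),[18,28),[17,27),[16,26),[15,25),[14,24),[13,23),[12,22),[11,21),[10,20); WM=17; [1,11) fires=1 [2,12) fires=1 [3,13) fires=1 [4,14) fires=1 [5,15) fires=1 [6,16) fires=1 [7,17) fires=1
i=4 t=20 v=7: → [20,30),[19,29),[18,28),[17,27),[16,26),[15,25),[14,24),[13,23),[12,22),[11,21); WM=18; [8,18) fires=1
i=5 t=26 v=4: → [26,36),[25,35),[24,34),[23,33),[22,32),[21,31),[20,30),[19,29),[18,28),[17,27); WM=24; [9,19) fires=1 [10,20) fires=2 [11,21) fires=2 [12,22) fires=2 [13,23) fires=1 [14,24) fires=1
i=6 t=15 v=6: DROP (t<24-0); WM=24
i=7 t=29 v=8: → [29,39),[28,38),[27,37),[26,36),[25,35),[24,34),[23,33),[22,32),[21,31),[20,30); WM=27; [15,25) fires=1 [16,26) fires=1 [17,27) fires=2
i=8 t=30 v=2: → [30,40),[29,39),[28,38),[27,37),[26,36),[25,35),[24,34),[23,33),[22,32),[21,31); WM=28; [18,28) fires=2
i=9 t=31 v=3: → [31,41),[30,40),[29,39),[28,38),[27,37),[26,36),[25,35),[24,34),[23,33),[22,32); WM=29; [19,29) fires=2
i=10 t=34 v=9: → [34,44),[33,43),[32,42),[31,41),[30,40),[29,39),[28,38),[27,37),[26,36),[25,35); WM=32; [20,30) fires=3 [21,31) fires=3 [22,32) fires=4
i=11 t=36 v=3: → [36,46),[35,45),[34,44),[33,43),[32,42),[31,41),[30,40),[29,39),[28,38),[27,37); WM=34; [23,33) fires=4 [24,34) fires=4
i=12 t=36 v=7: → [36,46),[35,45),[34,44),[33,43),[32,42),[31,41),[30,40),[29,39),[28,38),[27,37); WM=34
i=13 t=38 v=9: → [38,48),[37,47),[36,46),[35,45),[34,44),[33,43),[32,42),[31,41),[30,40),[29,39); WM=36; [25,35) fires=5 [26,36) fires=5
i=14 t=40 v=2: → [40,50),[39,49),[38,48),[37,47),[36,46),[35,45),[34,44),[33,43),[32,42),[31,41); WM=38; [27,37) fires=5 [28,38) fires=5
i=15 t=40 v=6: → [40,50),[39,49),[38,48),[37,47),[36,46),[35,45),[34,44),[33,43),[32,42),[31,41); WM=38
i=16 t=47 v=6: → [47,57),[46,56),[45,55),[44,54),[43,53),[42,52),[41,51),[40,50),[39,49),[38,48); WM=45; [29,39) fires=5 [30,40) fires=4 [31,41) fires=5 [32,42) fires=5 [33,43) fires=5 [34,44) fires=5 [35,45) fires=5
i=17 t=48 v=8: → [48,58),[47,57),[46,56),[45,55),[44,54),[43,53),[42,52),[41,51),[40,50),[39,49); WM=46; [36,46) fires=5

[0,10)=2 [1,11)=1 [2,12)=1 [3,13)=1 [4,14)=1 [5,15)=1 [6,16)=1 [7,17)=1 [8,18)=1 [9,19)=1 [10,20)=2 [11,21)=2 [12,22)=2 [13,23)=1 [14,24)=1 [15,25)=1 [16,26)=1 [17,27)=2 [18,28)=2 [19,29)=2 [20,30)=3 [21,31)=3 [22,32)=4 [23,33)=4 [24,34)=4 [25,35)=5 [26,36)=5 [27,37)=5 [28,38)=5 [29,39)=5 [30,40)=4 [31,41)=5 [32,42)=5 [33,43)=5 [34,44)=5 [35,45)=5 [36,46)=5 [37,47)=3 [38,48)=3 [39,49)=3 [40,50)=3 [41,51)=2 [42,52)=2 [43,53)=2 [44,54)=2 [45,55)=2 [46,56)=2 [47,57)=2 [48,58)=1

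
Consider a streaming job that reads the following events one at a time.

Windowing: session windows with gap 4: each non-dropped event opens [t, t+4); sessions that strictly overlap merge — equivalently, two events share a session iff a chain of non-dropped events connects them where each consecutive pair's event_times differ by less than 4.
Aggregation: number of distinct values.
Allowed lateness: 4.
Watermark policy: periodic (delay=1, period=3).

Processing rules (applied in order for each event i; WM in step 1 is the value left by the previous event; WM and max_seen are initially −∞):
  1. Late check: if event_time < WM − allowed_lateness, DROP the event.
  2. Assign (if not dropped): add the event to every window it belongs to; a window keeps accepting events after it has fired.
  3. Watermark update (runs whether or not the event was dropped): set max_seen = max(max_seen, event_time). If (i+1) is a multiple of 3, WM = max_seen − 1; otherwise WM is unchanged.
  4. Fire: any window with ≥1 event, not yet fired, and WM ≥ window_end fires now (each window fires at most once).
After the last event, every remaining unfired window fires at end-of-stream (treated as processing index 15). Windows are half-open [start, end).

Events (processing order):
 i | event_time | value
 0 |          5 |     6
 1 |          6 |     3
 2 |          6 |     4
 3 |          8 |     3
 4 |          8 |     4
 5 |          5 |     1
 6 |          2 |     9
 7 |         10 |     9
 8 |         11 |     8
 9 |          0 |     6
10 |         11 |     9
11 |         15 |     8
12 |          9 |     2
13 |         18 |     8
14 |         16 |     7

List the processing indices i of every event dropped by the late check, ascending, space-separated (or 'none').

i=0 t=5 v=6: → [5,9); WM=−∞
i=1 t=6 v=3: → [5,10); WM=−∞
i=2 t=6 v=4: → [5,10); WM=5
i=3 t=8 v=3: → [5,12); WM=5
i=4 t=8 v=4: → [5,12); WM=5
i=5 t=5 v=1: → [5,12); WM=7
i=6 t=2 v=9: DROP (t<7-4); WM=7
i=7 t=10 v=9: → [5,14); WM=7
i=8 t=11 v=8: → [5,15); WM=10
i=9 t=0 v=6: DROP (t<10-4); WM=10
i=10 t=11 v=9: → [5,15); WM=10
i=11 t=15 v=8: → [15,19); WM=14
i=12 t=9 v=2: DROP (t<14-4); WM=14
i=13 t=18 v=8: → [15,22); WM=14
i=14 t=16 v=7: → [15,22); WM=17

6 9 12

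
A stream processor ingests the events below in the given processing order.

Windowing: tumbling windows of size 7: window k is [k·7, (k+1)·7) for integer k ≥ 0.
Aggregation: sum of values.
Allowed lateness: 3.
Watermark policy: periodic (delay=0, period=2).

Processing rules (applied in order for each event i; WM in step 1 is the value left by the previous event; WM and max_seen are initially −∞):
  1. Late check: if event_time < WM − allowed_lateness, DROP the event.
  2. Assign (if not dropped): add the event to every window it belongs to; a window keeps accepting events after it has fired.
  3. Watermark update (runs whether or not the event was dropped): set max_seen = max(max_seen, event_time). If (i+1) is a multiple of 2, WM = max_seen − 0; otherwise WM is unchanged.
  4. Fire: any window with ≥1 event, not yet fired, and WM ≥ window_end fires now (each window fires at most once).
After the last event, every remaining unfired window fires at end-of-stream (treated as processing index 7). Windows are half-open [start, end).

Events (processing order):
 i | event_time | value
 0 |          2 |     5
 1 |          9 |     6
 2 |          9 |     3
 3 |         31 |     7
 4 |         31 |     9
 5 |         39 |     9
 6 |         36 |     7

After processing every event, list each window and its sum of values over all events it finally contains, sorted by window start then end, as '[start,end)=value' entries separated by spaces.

i=0 t=2 v=5: → [0,7); WM=−∞
i=1 t=9 v=6: → [7,14); WM=9; [0,7) fires=5
i=2 t=9 v=3: → [7,14); WM=9
i=3 t=31 v=7: → [28,35); WM=31; [7,14) fires=9
i=4 t=31 v=9: → [28,35); WM=31
i=5 t=39 v=9: → [35,42); WM=39; [28,35) fires=16
i=6 t=36 v=7: → [35,42); WM=39

[0,7)=5 [7,14)=9 [28,35)=16 [35,42)=16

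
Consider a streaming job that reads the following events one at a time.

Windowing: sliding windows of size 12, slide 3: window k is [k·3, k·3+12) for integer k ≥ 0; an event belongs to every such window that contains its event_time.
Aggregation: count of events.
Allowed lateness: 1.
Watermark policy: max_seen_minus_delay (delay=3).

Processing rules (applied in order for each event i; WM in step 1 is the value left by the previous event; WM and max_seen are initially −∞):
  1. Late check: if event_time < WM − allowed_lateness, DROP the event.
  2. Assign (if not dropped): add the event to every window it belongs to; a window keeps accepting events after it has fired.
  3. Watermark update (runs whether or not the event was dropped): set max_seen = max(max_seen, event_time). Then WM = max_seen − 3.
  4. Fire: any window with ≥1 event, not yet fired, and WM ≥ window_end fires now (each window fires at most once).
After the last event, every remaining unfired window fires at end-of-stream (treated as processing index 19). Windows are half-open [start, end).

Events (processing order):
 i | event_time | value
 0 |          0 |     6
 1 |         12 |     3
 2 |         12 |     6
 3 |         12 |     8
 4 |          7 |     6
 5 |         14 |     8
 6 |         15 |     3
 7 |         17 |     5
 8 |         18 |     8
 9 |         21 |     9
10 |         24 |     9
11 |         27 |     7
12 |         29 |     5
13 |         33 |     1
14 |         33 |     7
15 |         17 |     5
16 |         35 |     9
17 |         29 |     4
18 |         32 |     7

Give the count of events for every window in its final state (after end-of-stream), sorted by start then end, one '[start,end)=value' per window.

[0,12)=1 [3,15)=4 [6,18)=6 [9,21)=7 [12,24)=8 [15,27)=5 [18,30)=5 [21,33)=5 [24,36)=7 [27,39)=6 [30,42)=4 [33,45)=3

i=0 t=0 v=6: → [0,12); WM=-3
i=1 t=12 v=3: → [12,24),[9,21),[6,18),[3,15); WM=9
i=2 t=12 v=6: → [12,24),[9,21),[6,18),[3,15); WM=9
i=3 t=12 v=8: → [12,24),[9,21),[6,18),[3,15); WM=9
i=4 t=7 v=6: DROP (t<9-1); WM=9
i=5 t=14 v=8: → [12,24),[9,21),[6,18),[3,15); WM=11
i=6 t=15 v=3: → [15,27),[12,24),[9,21),[6,18); WM=12; [0,12) fires=1
i=7 t=17 v=5: → [15,27),[12,24),[9,21),[6,18); WM=14
i=8 t=18 v=8: → [18,30),[15,27),[12,24),[9,21); WM=15; [3,15) fires=4
i=9 t=21 v=9: → [21,33),[18,30),[15,27),[12,24); WM=18; [6,18) fires=6
i=10 t=24 v=9: → [24,36),[21,33),[18,30),[15,27); WM=21; [9,21) fires=7
i=11 t=27 v=7: → [27,39),[24,36),[21,33),[18,30); WM=24; [12,24) fires=8
i=12 t=29 v=5: → [27,39),[24,36),[21,33),[18,30); WM=26
i=13 t=33 v=1: → [33,45),[30,42),[27,39),[24,36); WM=30; [15,27) fires=5 [18,30) fires=5
i=14 t=33 v=7: → [33,45),[30,42),[27,39),[24,36); WM=30
i=15 t=17 v=5: DROP (t<30-1); WM=30
i=16 t=35 v=9: → [33,45),[30,42),[27,39),[24,36); WM=32
i=17 t=29 v=4: DROP (t<32-1); WM=32
i=18 t=32 v=7: → [30,42),[27,39),[24,36),[21,33); WM=32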